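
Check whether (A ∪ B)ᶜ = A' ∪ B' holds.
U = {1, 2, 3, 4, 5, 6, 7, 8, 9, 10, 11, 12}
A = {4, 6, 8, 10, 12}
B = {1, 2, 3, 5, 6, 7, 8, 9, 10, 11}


LHS: A ∪ B = {1, 2, 3, 4, 5, 6, 7, 8, 9, 10, 11, 12}
(A ∪ B)' = U \ (A ∪ B) = ∅
A' = {1, 2, 3, 5, 7, 9, 11}, B' = {4, 12}
Claimed RHS: A' ∪ B' = {1, 2, 3, 4, 5, 7, 9, 11, 12}
Identity is INVALID: LHS = ∅ but the RHS claimed here equals {1, 2, 3, 4, 5, 7, 9, 11, 12}. The correct form is (A ∪ B)' = A' ∩ B'.

Identity is invalid: (A ∪ B)' = ∅ but A' ∪ B' = {1, 2, 3, 4, 5, 7, 9, 11, 12}. The correct De Morgan law is (A ∪ B)' = A' ∩ B'.


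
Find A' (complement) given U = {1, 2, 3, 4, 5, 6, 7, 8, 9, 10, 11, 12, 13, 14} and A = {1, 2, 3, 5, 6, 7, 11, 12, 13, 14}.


Aᶜ = U \ A = elements in U but not in A
U = {1, 2, 3, 4, 5, 6, 7, 8, 9, 10, 11, 12, 13, 14}
A = {1, 2, 3, 5, 6, 7, 11, 12, 13, 14}
Aᶜ = {4, 8, 9, 10}

Aᶜ = {4, 8, 9, 10}


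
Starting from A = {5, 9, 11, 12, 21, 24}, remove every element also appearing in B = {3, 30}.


A \ B = elements in A but not in B
A = {5, 9, 11, 12, 21, 24}
B = {3, 30}
Remove from A any elements in B
A \ B = {5, 9, 11, 12, 21, 24}

A \ B = {5, 9, 11, 12, 21, 24}


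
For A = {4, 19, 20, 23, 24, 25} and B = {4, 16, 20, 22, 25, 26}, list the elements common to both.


A ∩ B = elements in both A and B
A = {4, 19, 20, 23, 24, 25}
B = {4, 16, 20, 22, 25, 26}
A ∩ B = {4, 20, 25}

A ∩ B = {4, 20, 25}


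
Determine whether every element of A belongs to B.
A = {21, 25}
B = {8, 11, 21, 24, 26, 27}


A ⊆ B means every element of A is in B.
Elements in A not in B: {25}
So A ⊄ B.

No, A ⊄ B


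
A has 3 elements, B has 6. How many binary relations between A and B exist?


A relation from A to B is any subset of A × B.
|A × B| = 3 × 6 = 18
# relations = 2^|A × B| = 2^18 = 262144

Number of relations = 262144


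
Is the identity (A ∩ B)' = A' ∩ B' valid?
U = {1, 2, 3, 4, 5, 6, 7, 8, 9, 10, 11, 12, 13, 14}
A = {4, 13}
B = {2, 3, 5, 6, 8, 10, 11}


LHS: A ∩ B = ∅
(A ∩ B)' = U \ (A ∩ B) = {1, 2, 3, 4, 5, 6, 7, 8, 9, 10, 11, 12, 13, 14}
A' = {1, 2, 3, 5, 6, 7, 8, 9, 10, 11, 12, 14}, B' = {1, 4, 7, 9, 12, 13, 14}
Claimed RHS: A' ∩ B' = {1, 7, 9, 12, 14}
Identity is INVALID: LHS = {1, 2, 3, 4, 5, 6, 7, 8, 9, 10, 11, 12, 13, 14} but the RHS claimed here equals {1, 7, 9, 12, 14}. The correct form is (A ∩ B)' = A' ∪ B'.

Identity is invalid: (A ∩ B)' = {1, 2, 3, 4, 5, 6, 7, 8, 9, 10, 11, 12, 13, 14} but A' ∩ B' = {1, 7, 9, 12, 14}. The correct De Morgan law is (A ∩ B)' = A' ∪ B'.


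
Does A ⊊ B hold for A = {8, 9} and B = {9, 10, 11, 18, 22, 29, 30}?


A ⊂ B requires: A ⊆ B AND A ≠ B.
A ⊆ B? No
A ⊄ B, so A is not a proper subset.

No, A is not a proper subset of B


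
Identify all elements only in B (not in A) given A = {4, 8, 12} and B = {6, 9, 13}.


A = {4, 8, 12}
B = {6, 9, 13}
Region: only in B (not in A)
Elements: {6, 9, 13}

Elements only in B (not in A): {6, 9, 13}


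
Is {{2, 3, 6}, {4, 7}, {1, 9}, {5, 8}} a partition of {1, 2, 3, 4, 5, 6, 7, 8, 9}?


A partition requires: (1) non-empty parts, (2) pairwise disjoint, (3) union = U
Parts: {2, 3, 6}, {4, 7}, {1, 9}, {5, 8}
Union of parts: {1, 2, 3, 4, 5, 6, 7, 8, 9}
U = {1, 2, 3, 4, 5, 6, 7, 8, 9}
All non-empty? True
Pairwise disjoint? True
Covers U? True

Yes, valid partition


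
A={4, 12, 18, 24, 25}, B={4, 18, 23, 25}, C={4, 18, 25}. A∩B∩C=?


A ∩ B = {4, 18, 25}
(A ∩ B) ∩ C = {4, 18, 25}

A ∩ B ∩ C = {4, 18, 25}


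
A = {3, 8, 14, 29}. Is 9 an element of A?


A = {3, 8, 14, 29}
Checking if 9 is in A
9 is not in A → False

9 ∉ A


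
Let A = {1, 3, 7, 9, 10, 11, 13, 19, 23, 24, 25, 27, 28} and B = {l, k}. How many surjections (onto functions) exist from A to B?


n = |A| = 13, k = |B| = 2. Surjections via inclusion-exclusion:
S(n,k) = Σ(-1)^i × C(k,i) × (k-i)^n, i=0 to k
i=0: (-1)^0×C(2,0)×2^13 = 8192
i=1: (-1)^1×C(2,1)×1^13 = -2
i=2: (-1)^2×C(2,2)×0^13 = 0
Total = 8190

Number of surjections = 8190


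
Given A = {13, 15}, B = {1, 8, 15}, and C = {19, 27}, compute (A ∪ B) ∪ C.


A ∪ B = {1, 8, 13, 15}
(A ∪ B) ∪ C = {1, 8, 13, 15, 19, 27}

A ∪ B ∪ C = {1, 8, 13, 15, 19, 27}


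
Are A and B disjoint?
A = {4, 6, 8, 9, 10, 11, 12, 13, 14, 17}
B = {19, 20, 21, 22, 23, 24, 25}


Disjoint means A ∩ B = ∅.
A ∩ B = ∅
A ∩ B = ∅, so A and B are disjoint.

Yes, A and B are disjoint


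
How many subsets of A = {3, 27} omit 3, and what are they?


A subset of A that omits 3 is a subset of A \ {3}, so there are 2^(n-1) = 2^1 = 2 of them.
Subsets excluding 3: ∅, {27}

Subsets excluding 3 (2 total): ∅, {27}


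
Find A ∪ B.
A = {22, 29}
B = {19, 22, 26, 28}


A ∪ B = all elements in A or B (or both)
A = {22, 29}
B = {19, 22, 26, 28}
A ∪ B = {19, 22, 26, 28, 29}

A ∪ B = {19, 22, 26, 28, 29}


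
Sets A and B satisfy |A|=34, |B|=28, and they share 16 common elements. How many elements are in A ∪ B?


|A ∪ B| = |A| + |B| - |A ∩ B|
= 34 + 28 - 16
= 46

|A ∪ B| = 46


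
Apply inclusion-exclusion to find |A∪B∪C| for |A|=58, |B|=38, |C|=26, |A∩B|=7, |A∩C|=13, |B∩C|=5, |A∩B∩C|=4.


|A∪B∪C| = |A|+|B|+|C| - |A∩B|-|A∩C|-|B∩C| + |A∩B∩C|
= 58+38+26 - 7-13-5 + 4
= 122 - 25 + 4
= 101

|A ∪ B ∪ C| = 101


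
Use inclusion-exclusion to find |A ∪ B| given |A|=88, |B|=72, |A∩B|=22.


|A ∪ B| = |A| + |B| - |A ∩ B|
= 88 + 72 - 22
= 138

|A ∪ B| = 138


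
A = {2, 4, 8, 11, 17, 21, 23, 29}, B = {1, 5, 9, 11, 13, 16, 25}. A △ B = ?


A △ B = (A \ B) ∪ (B \ A) = elements in exactly one of A or B
A \ B = {2, 4, 8, 17, 21, 23, 29}
B \ A = {1, 5, 9, 13, 16, 25}
A △ B = {1, 2, 4, 5, 8, 9, 13, 16, 17, 21, 23, 25, 29}

A △ B = {1, 2, 4, 5, 8, 9, 13, 16, 17, 21, 23, 25, 29}


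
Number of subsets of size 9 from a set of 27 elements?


C(n,k) = n! / (k!(n-k)!)
C(27,9) = 27! / (9!18!)
= 4686825

C(27,9) = 4686825


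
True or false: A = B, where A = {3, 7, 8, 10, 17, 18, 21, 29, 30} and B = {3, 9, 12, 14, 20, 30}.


Two sets are equal iff they have exactly the same elements.
A = {3, 7, 8, 10, 17, 18, 21, 29, 30}
B = {3, 9, 12, 14, 20, 30}
Differences: {7, 8, 9, 10, 12, 14, 17, 18, 20, 21, 29}
A ≠ B

No, A ≠ B


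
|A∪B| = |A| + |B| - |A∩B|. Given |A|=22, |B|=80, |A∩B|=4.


|A ∪ B| = |A| + |B| - |A ∩ B|
= 22 + 80 - 4
= 98

|A ∪ B| = 98


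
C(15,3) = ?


C(n,k) = n! / (k!(n-k)!)
C(15,3) = 15! / (3!12!)
= 455

C(15,3) = 455


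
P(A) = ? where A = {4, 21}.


|A| = 2, so |P(A)| = 2^2 = 4
Enumerate subsets by cardinality (0 to 2):
∅, {4}, {21}, {4, 21}

P(A) has 4 subsets: ∅, {4}, {21}, {4, 21}


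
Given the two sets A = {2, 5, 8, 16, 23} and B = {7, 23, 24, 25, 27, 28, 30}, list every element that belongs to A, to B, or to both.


A ∪ B = all elements in A or B (or both)
A = {2, 5, 8, 16, 23}
B = {7, 23, 24, 25, 27, 28, 30}
A ∪ B = {2, 5, 7, 8, 16, 23, 24, 25, 27, 28, 30}

A ∪ B = {2, 5, 7, 8, 16, 23, 24, 25, 27, 28, 30}


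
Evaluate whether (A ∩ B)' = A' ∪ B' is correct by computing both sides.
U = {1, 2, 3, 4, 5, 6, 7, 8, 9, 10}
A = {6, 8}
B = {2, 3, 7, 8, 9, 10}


LHS: A ∩ B = {8}
(A ∩ B)' = U \ (A ∩ B) = {1, 2, 3, 4, 5, 6, 7, 9, 10}
A' = {1, 2, 3, 4, 5, 7, 9, 10}, B' = {1, 4, 5, 6}
Claimed RHS: A' ∪ B' = {1, 2, 3, 4, 5, 6, 7, 9, 10}
Identity is VALID: LHS = RHS = {1, 2, 3, 4, 5, 6, 7, 9, 10} ✓

Identity is valid. (A ∩ B)' = A' ∪ B' = {1, 2, 3, 4, 5, 6, 7, 9, 10}


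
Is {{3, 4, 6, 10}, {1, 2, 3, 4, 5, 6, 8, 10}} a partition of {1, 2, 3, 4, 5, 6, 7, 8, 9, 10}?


A partition requires: (1) non-empty parts, (2) pairwise disjoint, (3) union = U
Parts: {3, 4, 6, 10}, {1, 2, 3, 4, 5, 6, 8, 10}
Union of parts: {1, 2, 3, 4, 5, 6, 8, 10}
U = {1, 2, 3, 4, 5, 6, 7, 8, 9, 10}
All non-empty? True
Pairwise disjoint? False
Covers U? False

No, not a valid partition


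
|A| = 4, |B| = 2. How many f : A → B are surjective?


n = |A| = 4, k = |B| = 2. Surjections via inclusion-exclusion:
S(n,k) = Σ(-1)^i × C(k,i) × (k-i)^n, i=0 to k
i=0: (-1)^0×C(2,0)×2^4 = 16
i=1: (-1)^1×C(2,1)×1^4 = -2
i=2: (-1)^2×C(2,2)×0^4 = 0
Total = 14

Number of surjections = 14


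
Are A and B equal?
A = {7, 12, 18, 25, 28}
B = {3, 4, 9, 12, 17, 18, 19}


Two sets are equal iff they have exactly the same elements.
A = {7, 12, 18, 25, 28}
B = {3, 4, 9, 12, 17, 18, 19}
Differences: {3, 4, 7, 9, 17, 19, 25, 28}
A ≠ B

No, A ≠ B


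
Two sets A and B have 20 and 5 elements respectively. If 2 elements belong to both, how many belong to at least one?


|A ∪ B| = |A| + |B| - |A ∩ B|
= 20 + 5 - 2
= 23

|A ∪ B| = 23


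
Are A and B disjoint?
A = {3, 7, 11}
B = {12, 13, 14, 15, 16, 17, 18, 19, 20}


Disjoint means A ∩ B = ∅.
A ∩ B = ∅
A ∩ B = ∅, so A and B are disjoint.

Yes, A and B are disjoint


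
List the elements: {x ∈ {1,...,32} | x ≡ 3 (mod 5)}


Checking each candidate:
Condition: x in {1,...,32} with x ≡ 3 (mod 5)
Result = {3, 8, 13, 18, 23, 28}

{3, 8, 13, 18, 23, 28}


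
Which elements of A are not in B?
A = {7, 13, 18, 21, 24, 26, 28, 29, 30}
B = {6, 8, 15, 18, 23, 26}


A \ B = elements in A but not in B
A = {7, 13, 18, 21, 24, 26, 28, 29, 30}
B = {6, 8, 15, 18, 23, 26}
Remove from A any elements in B
A \ B = {7, 13, 21, 24, 28, 29, 30}

A \ B = {7, 13, 21, 24, 28, 29, 30}


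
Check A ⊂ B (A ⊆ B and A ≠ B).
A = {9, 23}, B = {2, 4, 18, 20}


A ⊂ B requires: A ⊆ B AND A ≠ B.
A ⊆ B? No
A ⊄ B, so A is not a proper subset.

No, A is not a proper subset of B


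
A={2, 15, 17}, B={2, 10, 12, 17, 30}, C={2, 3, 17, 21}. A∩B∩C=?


A ∩ B = {2, 17}
(A ∩ B) ∩ C = {2, 17}

A ∩ B ∩ C = {2, 17}


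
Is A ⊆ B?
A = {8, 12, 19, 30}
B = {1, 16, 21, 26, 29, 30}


A ⊆ B means every element of A is in B.
Elements in A not in B: {8, 12, 19}
So A ⊄ B.

No, A ⊄ B


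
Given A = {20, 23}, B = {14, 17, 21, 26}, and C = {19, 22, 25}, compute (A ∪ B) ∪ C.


A ∪ B = {14, 17, 20, 21, 23, 26}
(A ∪ B) ∪ C = {14, 17, 19, 20, 21, 22, 23, 25, 26}

A ∪ B ∪ C = {14, 17, 19, 20, 21, 22, 23, 25, 26}


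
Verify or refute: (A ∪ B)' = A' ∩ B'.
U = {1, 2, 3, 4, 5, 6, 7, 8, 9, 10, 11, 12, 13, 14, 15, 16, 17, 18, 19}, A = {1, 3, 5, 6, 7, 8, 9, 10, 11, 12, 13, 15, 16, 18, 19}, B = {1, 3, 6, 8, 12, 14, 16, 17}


LHS: A ∪ B = {1, 3, 5, 6, 7, 8, 9, 10, 11, 12, 13, 14, 15, 16, 17, 18, 19}
(A ∪ B)' = U \ (A ∪ B) = {2, 4}
A' = {2, 4, 14, 17}, B' = {2, 4, 5, 7, 9, 10, 11, 13, 15, 18, 19}
Claimed RHS: A' ∩ B' = {2, 4}
Identity is VALID: LHS = RHS = {2, 4} ✓

Identity is valid. (A ∪ B)' = A' ∩ B' = {2, 4}


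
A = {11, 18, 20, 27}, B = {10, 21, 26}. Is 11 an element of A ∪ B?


A = {11, 18, 20, 27}, B = {10, 21, 26}
A ∪ B = all elements in A or B
A ∪ B = {10, 11, 18, 20, 21, 26, 27}
Checking if 11 ∈ A ∪ B
11 is in A ∪ B → True

11 ∈ A ∪ B


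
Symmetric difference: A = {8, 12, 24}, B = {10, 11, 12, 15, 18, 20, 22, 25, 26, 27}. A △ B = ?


A △ B = (A \ B) ∪ (B \ A) = elements in exactly one of A or B
A \ B = {8, 24}
B \ A = {10, 11, 15, 18, 20, 22, 25, 26, 27}
A △ B = {8, 10, 11, 15, 18, 20, 22, 24, 25, 26, 27}

A △ B = {8, 10, 11, 15, 18, 20, 22, 24, 25, 26, 27}


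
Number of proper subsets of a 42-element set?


Total subsets = 2^n = 2^42 = 4398046511104
Proper subsets exclude the set itself: 2^n - 1
= 4398046511104 - 1
= 4398046511103

Number of proper subsets = 4398046511103


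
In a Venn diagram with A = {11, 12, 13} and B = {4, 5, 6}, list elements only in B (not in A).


A = {11, 12, 13}
B = {4, 5, 6}
Region: only in B (not in A)
Elements: {4, 5, 6}

Elements only in B (not in A): {4, 5, 6}


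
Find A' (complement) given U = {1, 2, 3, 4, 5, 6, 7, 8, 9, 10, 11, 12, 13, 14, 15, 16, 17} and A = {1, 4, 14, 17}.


Aᶜ = U \ A = elements in U but not in A
U = {1, 2, 3, 4, 5, 6, 7, 8, 9, 10, 11, 12, 13, 14, 15, 16, 17}
A = {1, 4, 14, 17}
Aᶜ = {2, 3, 5, 6, 7, 8, 9, 10, 11, 12, 13, 15, 16}

Aᶜ = {2, 3, 5, 6, 7, 8, 9, 10, 11, 12, 13, 15, 16}


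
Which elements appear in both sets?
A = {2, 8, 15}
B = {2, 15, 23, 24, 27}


A ∩ B = elements in both A and B
A = {2, 8, 15}
B = {2, 15, 23, 24, 27}
A ∩ B = {2, 15}

A ∩ B = {2, 15}


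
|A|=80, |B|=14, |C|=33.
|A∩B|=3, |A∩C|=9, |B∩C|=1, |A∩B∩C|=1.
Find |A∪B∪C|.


|A∪B∪C| = |A|+|B|+|C| - |A∩B|-|A∩C|-|B∩C| + |A∩B∩C|
= 80+14+33 - 3-9-1 + 1
= 127 - 13 + 1
= 115

|A ∪ B ∪ C| = 115


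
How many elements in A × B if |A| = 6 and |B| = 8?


|A × B| = |A| × |B|
= 6 × 8
= 48

|A × B| = 48


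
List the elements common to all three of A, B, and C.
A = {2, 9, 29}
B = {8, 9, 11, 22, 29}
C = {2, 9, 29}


A ∩ B = {9, 29}
(A ∩ B) ∩ C = {9, 29}

A ∩ B ∩ C = {9, 29}


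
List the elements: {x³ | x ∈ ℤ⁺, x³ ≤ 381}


Checking each candidate:
Condition: positive perfect cubes ≤ 381
Result = {1, 8, 27, 64, 125, 216, 343}

{1, 8, 27, 64, 125, 216, 343}


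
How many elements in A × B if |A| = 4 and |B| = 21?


|A × B| = |A| × |B|
= 4 × 21
= 84

|A × B| = 84


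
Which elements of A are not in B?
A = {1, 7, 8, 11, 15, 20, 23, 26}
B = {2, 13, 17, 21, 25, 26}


A \ B = elements in A but not in B
A = {1, 7, 8, 11, 15, 20, 23, 26}
B = {2, 13, 17, 21, 25, 26}
Remove from A any elements in B
A \ B = {1, 7, 8, 11, 15, 20, 23}

A \ B = {1, 7, 8, 11, 15, 20, 23}


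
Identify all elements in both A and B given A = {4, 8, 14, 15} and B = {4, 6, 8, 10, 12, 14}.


A = {4, 8, 14, 15}
B = {4, 6, 8, 10, 12, 14}
Region: in both A and B
Elements: {4, 8, 14}

Elements in both A and B: {4, 8, 14}


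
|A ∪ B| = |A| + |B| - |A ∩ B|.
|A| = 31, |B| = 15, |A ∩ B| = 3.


|A ∪ B| = |A| + |B| - |A ∩ B|
= 31 + 15 - 3
= 43

|A ∪ B| = 43


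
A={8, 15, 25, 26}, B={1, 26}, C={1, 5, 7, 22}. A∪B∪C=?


A ∪ B = {1, 8, 15, 25, 26}
(A ∪ B) ∪ C = {1, 5, 7, 8, 15, 22, 25, 26}

A ∪ B ∪ C = {1, 5, 7, 8, 15, 22, 25, 26}


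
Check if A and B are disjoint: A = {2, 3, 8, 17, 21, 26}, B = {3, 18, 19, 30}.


Disjoint means A ∩ B = ∅.
A ∩ B = {3}
A ∩ B ≠ ∅, so A and B are NOT disjoint.

No, A and B are not disjoint (A ∩ B = {3})


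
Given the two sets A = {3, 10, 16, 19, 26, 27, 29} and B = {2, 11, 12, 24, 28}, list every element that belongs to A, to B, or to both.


A ∪ B = all elements in A or B (or both)
A = {3, 10, 16, 19, 26, 27, 29}
B = {2, 11, 12, 24, 28}
A ∪ B = {2, 3, 10, 11, 12, 16, 19, 24, 26, 27, 28, 29}

A ∪ B = {2, 3, 10, 11, 12, 16, 19, 24, 26, 27, 28, 29}


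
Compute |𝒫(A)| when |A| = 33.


Number of subsets = 2^n
= 2^33
= 8589934592

|P(A)| = 8589934592


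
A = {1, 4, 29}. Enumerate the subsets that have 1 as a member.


A subset of A contains 1 iff the remaining 2 elements form any subset of A \ {1}.
Count: 2^(n-1) = 2^2 = 4
Subsets containing 1: {1}, {1, 4}, {1, 29}, {1, 4, 29}

Subsets containing 1 (4 total): {1}, {1, 4}, {1, 29}, {1, 4, 29}


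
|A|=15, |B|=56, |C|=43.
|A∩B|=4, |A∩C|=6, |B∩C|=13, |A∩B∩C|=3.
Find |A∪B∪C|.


|A∪B∪C| = |A|+|B|+|C| - |A∩B|-|A∩C|-|B∩C| + |A∩B∩C|
= 15+56+43 - 4-6-13 + 3
= 114 - 23 + 3
= 94

|A ∪ B ∪ C| = 94


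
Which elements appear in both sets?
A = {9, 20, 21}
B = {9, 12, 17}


A ∩ B = elements in both A and B
A = {9, 20, 21}
B = {9, 12, 17}
A ∩ B = {9}

A ∩ B = {9}


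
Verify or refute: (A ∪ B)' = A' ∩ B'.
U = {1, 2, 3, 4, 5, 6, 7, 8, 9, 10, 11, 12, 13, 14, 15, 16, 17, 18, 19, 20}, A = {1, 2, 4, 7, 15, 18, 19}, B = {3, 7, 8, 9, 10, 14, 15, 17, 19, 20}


LHS: A ∪ B = {1, 2, 3, 4, 7, 8, 9, 10, 14, 15, 17, 18, 19, 20}
(A ∪ B)' = U \ (A ∪ B) = {5, 6, 11, 12, 13, 16}
A' = {3, 5, 6, 8, 9, 10, 11, 12, 13, 14, 16, 17, 20}, B' = {1, 2, 4, 5, 6, 11, 12, 13, 16, 18}
Claimed RHS: A' ∩ B' = {5, 6, 11, 12, 13, 16}
Identity is VALID: LHS = RHS = {5, 6, 11, 12, 13, 16} ✓

Identity is valid. (A ∪ B)' = A' ∩ B' = {5, 6, 11, 12, 13, 16}


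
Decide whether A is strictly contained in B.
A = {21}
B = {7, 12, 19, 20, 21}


A ⊂ B requires: A ⊆ B AND A ≠ B.
A ⊆ B? Yes
A = B? No
A ⊂ B: Yes (A is a proper subset of B)

Yes, A ⊂ B


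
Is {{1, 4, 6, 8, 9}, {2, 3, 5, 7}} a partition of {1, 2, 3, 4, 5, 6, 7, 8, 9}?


A partition requires: (1) non-empty parts, (2) pairwise disjoint, (3) union = U
Parts: {1, 4, 6, 8, 9}, {2, 3, 5, 7}
Union of parts: {1, 2, 3, 4, 5, 6, 7, 8, 9}
U = {1, 2, 3, 4, 5, 6, 7, 8, 9}
All non-empty? True
Pairwise disjoint? True
Covers U? True

Yes, valid partition


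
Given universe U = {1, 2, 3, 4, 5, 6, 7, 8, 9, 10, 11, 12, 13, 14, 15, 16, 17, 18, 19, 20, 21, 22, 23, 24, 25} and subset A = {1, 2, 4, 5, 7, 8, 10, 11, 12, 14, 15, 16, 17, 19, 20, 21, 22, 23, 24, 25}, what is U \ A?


Aᶜ = U \ A = elements in U but not in A
U = {1, 2, 3, 4, 5, 6, 7, 8, 9, 10, 11, 12, 13, 14, 15, 16, 17, 18, 19, 20, 21, 22, 23, 24, 25}
A = {1, 2, 4, 5, 7, 8, 10, 11, 12, 14, 15, 16, 17, 19, 20, 21, 22, 23, 24, 25}
Aᶜ = {3, 6, 9, 13, 18}

Aᶜ = {3, 6, 9, 13, 18}


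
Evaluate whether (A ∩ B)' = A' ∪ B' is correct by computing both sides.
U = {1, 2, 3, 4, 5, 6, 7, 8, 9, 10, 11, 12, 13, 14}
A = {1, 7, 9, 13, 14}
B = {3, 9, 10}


LHS: A ∩ B = {9}
(A ∩ B)' = U \ (A ∩ B) = {1, 2, 3, 4, 5, 6, 7, 8, 10, 11, 12, 13, 14}
A' = {2, 3, 4, 5, 6, 8, 10, 11, 12}, B' = {1, 2, 4, 5, 6, 7, 8, 11, 12, 13, 14}
Claimed RHS: A' ∪ B' = {1, 2, 3, 4, 5, 6, 7, 8, 10, 11, 12, 13, 14}
Identity is VALID: LHS = RHS = {1, 2, 3, 4, 5, 6, 7, 8, 10, 11, 12, 13, 14} ✓

Identity is valid. (A ∩ B)' = A' ∪ B' = {1, 2, 3, 4, 5, 6, 7, 8, 10, 11, 12, 13, 14}


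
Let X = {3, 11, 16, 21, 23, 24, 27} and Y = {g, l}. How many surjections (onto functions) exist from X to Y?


n = |X| = 7, k = |Y| = 2. Surjections via inclusion-exclusion:
S(n,k) = Σ(-1)^i × C(k,i) × (k-i)^n, i=0 to k
i=0: (-1)^0×C(2,0)×2^7 = 128
i=1: (-1)^1×C(2,1)×1^7 = -2
i=2: (-1)^2×C(2,2)×0^7 = 0
Total = 126

Number of surjections = 126


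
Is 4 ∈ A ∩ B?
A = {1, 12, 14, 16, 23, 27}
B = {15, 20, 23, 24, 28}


A = {1, 12, 14, 16, 23, 27}, B = {15, 20, 23, 24, 28}
A ∩ B = elements in both A and B
A ∩ B = {23}
Checking if 4 ∈ A ∩ B
4 is not in A ∩ B → False

4 ∉ A ∩ B


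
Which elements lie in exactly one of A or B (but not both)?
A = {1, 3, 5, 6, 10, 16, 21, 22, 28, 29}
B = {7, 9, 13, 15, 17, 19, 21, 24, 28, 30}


A △ B = (A \ B) ∪ (B \ A) = elements in exactly one of A or B
A \ B = {1, 3, 5, 6, 10, 16, 22, 29}
B \ A = {7, 9, 13, 15, 17, 19, 24, 30}
A △ B = {1, 3, 5, 6, 7, 9, 10, 13, 15, 16, 17, 19, 22, 24, 29, 30}

A △ B = {1, 3, 5, 6, 7, 9, 10, 13, 15, 16, 17, 19, 22, 24, 29, 30}


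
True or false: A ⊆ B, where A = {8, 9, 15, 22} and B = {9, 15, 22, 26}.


A ⊆ B means every element of A is in B.
Elements in A not in B: {8}
So A ⊄ B.

No, A ⊄ B


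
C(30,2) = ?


C(n,k) = n! / (k!(n-k)!)
C(30,2) = 30! / (2!28!)
= 435

C(30,2) = 435


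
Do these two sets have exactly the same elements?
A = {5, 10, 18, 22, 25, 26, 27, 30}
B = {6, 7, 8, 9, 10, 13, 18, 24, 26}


Two sets are equal iff they have exactly the same elements.
A = {5, 10, 18, 22, 25, 26, 27, 30}
B = {6, 7, 8, 9, 10, 13, 18, 24, 26}
Differences: {5, 6, 7, 8, 9, 13, 22, 24, 25, 27, 30}
A ≠ B

No, A ≠ B


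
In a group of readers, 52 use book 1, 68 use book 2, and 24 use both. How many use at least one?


|A ∪ B| = |A| + |B| - |A ∩ B|
= 52 + 68 - 24
= 96

|A ∪ B| = 96


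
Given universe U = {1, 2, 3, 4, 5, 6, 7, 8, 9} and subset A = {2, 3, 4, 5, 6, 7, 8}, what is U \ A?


Aᶜ = U \ A = elements in U but not in A
U = {1, 2, 3, 4, 5, 6, 7, 8, 9}
A = {2, 3, 4, 5, 6, 7, 8}
Aᶜ = {1, 9}

Aᶜ = {1, 9}


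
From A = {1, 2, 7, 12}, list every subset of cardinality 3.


|A| = 4, so A has C(4,3) = 4 subsets of size 3.
Enumerate by choosing 3 elements from A at a time:
{1, 2, 7}, {1, 2, 12}, {1, 7, 12}, {2, 7, 12}

3-element subsets (4 total): {1, 2, 7}, {1, 2, 12}, {1, 7, 12}, {2, 7, 12}


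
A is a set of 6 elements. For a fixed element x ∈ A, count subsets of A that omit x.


Subsets of A avoiding x are subsets of A \ {x}, which has 5 elements.
Count = 2^(n-1) = 2^5
= 32

Number of subsets avoiding x = 32


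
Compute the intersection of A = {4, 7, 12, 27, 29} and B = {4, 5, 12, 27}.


A ∩ B = elements in both A and B
A = {4, 7, 12, 27, 29}
B = {4, 5, 12, 27}
A ∩ B = {4, 12, 27}

A ∩ B = {4, 12, 27}


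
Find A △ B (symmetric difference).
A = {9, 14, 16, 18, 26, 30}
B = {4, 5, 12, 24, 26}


A △ B = (A \ B) ∪ (B \ A) = elements in exactly one of A or B
A \ B = {9, 14, 16, 18, 30}
B \ A = {4, 5, 12, 24}
A △ B = {4, 5, 9, 12, 14, 16, 18, 24, 30}

A △ B = {4, 5, 9, 12, 14, 16, 18, 24, 30}


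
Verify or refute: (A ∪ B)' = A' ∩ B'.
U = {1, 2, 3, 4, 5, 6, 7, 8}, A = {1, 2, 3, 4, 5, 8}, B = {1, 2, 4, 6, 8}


LHS: A ∪ B = {1, 2, 3, 4, 5, 6, 8}
(A ∪ B)' = U \ (A ∪ B) = {7}
A' = {6, 7}, B' = {3, 5, 7}
Claimed RHS: A' ∩ B' = {7}
Identity is VALID: LHS = RHS = {7} ✓

Identity is valid. (A ∪ B)' = A' ∩ B' = {7}


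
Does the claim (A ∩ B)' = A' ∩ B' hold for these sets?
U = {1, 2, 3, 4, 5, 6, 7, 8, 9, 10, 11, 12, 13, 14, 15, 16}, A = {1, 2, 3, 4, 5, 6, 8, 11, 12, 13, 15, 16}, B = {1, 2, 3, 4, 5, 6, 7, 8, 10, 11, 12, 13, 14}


LHS: A ∩ B = {1, 2, 3, 4, 5, 6, 8, 11, 12, 13}
(A ∩ B)' = U \ (A ∩ B) = {7, 9, 10, 14, 15, 16}
A' = {7, 9, 10, 14}, B' = {9, 15, 16}
Claimed RHS: A' ∩ B' = {9}
Identity is INVALID: LHS = {7, 9, 10, 14, 15, 16} but the RHS claimed here equals {9}. The correct form is (A ∩ B)' = A' ∪ B'.

Identity is invalid: (A ∩ B)' = {7, 9, 10, 14, 15, 16} but A' ∩ B' = {9}. The correct De Morgan law is (A ∩ B)' = A' ∪ B'.


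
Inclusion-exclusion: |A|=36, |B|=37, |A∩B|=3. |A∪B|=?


|A ∪ B| = |A| + |B| - |A ∩ B|
= 36 + 37 - 3
= 70

|A ∪ B| = 70


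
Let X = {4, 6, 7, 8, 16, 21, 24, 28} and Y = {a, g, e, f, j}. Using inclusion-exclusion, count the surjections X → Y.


n = |X| = 8, k = |Y| = 5. Surjections via inclusion-exclusion:
S(n,k) = Σ(-1)^i × C(k,i) × (k-i)^n, i=0 to k
i=0: (-1)^0×C(5,0)×5^8 = 390625
i=1: (-1)^1×C(5,1)×4^8 = -327680
i=2: (-1)^2×C(5,2)×3^8 = 65610
i=3: (-1)^3×C(5,3)×2^8 = -2560
i=4: (-1)^4×C(5,4)×1^8 = 5
i=5: (-1)^5×C(5,5)×0^8 = 0
Total = 126000

Number of surjections = 126000


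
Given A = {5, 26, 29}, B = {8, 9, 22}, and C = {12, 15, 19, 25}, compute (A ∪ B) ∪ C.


A ∪ B = {5, 8, 9, 22, 26, 29}
(A ∪ B) ∪ C = {5, 8, 9, 12, 15, 19, 22, 25, 26, 29}

A ∪ B ∪ C = {5, 8, 9, 12, 15, 19, 22, 25, 26, 29}


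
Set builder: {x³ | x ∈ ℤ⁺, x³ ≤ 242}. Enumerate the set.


Checking each candidate:
Condition: positive perfect cubes ≤ 242
Result = {1, 8, 27, 64, 125, 216}

{1, 8, 27, 64, 125, 216}


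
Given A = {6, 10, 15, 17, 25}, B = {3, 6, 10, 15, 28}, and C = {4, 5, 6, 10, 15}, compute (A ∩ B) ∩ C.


A ∩ B = {6, 10, 15}
(A ∩ B) ∩ C = {6, 10, 15}

A ∩ B ∩ C = {6, 10, 15}


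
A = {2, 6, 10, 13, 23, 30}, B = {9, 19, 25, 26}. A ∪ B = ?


A ∪ B = all elements in A or B (or both)
A = {2, 6, 10, 13, 23, 30}
B = {9, 19, 25, 26}
A ∪ B = {2, 6, 9, 10, 13, 19, 23, 25, 26, 30}

A ∪ B = {2, 6, 9, 10, 13, 19, 23, 25, 26, 30}


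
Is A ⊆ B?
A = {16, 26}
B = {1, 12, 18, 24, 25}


A ⊆ B means every element of A is in B.
Elements in A not in B: {16, 26}
So A ⊄ B.

No, A ⊄ B


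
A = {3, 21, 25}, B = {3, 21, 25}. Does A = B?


Two sets are equal iff they have exactly the same elements.
A = {3, 21, 25}
B = {3, 21, 25}
Same elements → A = B

Yes, A = B


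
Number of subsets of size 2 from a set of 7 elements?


C(n,k) = n! / (k!(n-k)!)
C(7,2) = 7! / (2!5!)
= 21

C(7,2) = 21


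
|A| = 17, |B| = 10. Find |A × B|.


|A × B| = |A| × |B|
= 17 × 10
= 170

|A × B| = 170


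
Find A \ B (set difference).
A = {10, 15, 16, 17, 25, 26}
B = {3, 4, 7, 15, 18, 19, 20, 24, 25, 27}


A \ B = elements in A but not in B
A = {10, 15, 16, 17, 25, 26}
B = {3, 4, 7, 15, 18, 19, 20, 24, 25, 27}
Remove from A any elements in B
A \ B = {10, 16, 17, 26}

A \ B = {10, 16, 17, 26}


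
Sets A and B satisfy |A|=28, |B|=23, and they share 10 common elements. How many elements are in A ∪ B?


|A ∪ B| = |A| + |B| - |A ∩ B|
= 28 + 23 - 10
= 41

|A ∪ B| = 41


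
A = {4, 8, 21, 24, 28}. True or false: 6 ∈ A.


A = {4, 8, 21, 24, 28}
Checking if 6 is in A
6 is not in A → False

6 ∉ A


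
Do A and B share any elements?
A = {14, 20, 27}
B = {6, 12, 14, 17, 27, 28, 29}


Disjoint means A ∩ B = ∅.
A ∩ B = {14, 27}
A ∩ B ≠ ∅, so A and B are NOT disjoint.

Yes — A and B share the element(s) of A ∩ B = {14, 27}, so they are not disjoint


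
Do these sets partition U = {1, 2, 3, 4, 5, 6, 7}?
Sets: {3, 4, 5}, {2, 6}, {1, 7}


A partition requires: (1) non-empty parts, (2) pairwise disjoint, (3) union = U
Parts: {3, 4, 5}, {2, 6}, {1, 7}
Union of parts: {1, 2, 3, 4, 5, 6, 7}
U = {1, 2, 3, 4, 5, 6, 7}
All non-empty? True
Pairwise disjoint? True
Covers U? True

Yes, valid partition


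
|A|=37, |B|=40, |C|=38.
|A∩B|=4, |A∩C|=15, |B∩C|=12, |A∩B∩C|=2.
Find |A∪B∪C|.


|A∪B∪C| = |A|+|B|+|C| - |A∩B|-|A∩C|-|B∩C| + |A∩B∩C|
= 37+40+38 - 4-15-12 + 2
= 115 - 31 + 2
= 86

|A ∪ B ∪ C| = 86


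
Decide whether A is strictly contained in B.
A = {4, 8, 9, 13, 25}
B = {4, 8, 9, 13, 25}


A ⊂ B requires: A ⊆ B AND A ≠ B.
A ⊆ B? Yes
A = B? Yes
A = B, so A is not a PROPER subset.

No, A is not a proper subset of B


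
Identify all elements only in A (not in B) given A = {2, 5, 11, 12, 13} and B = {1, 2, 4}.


A = {2, 5, 11, 12, 13}
B = {1, 2, 4}
Region: only in A (not in B)
Elements: {5, 11, 12, 13}

Elements only in A (not in B): {5, 11, 12, 13}


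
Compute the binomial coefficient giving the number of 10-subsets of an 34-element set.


C(n,k) = n! / (k!(n-k)!)
C(34,10) = 34! / (10!24!)
= 131128140

C(34,10) = 131128140


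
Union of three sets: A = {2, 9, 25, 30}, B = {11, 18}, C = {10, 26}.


A ∪ B = {2, 9, 11, 18, 25, 30}
(A ∪ B) ∪ C = {2, 9, 10, 11, 18, 25, 26, 30}

A ∪ B ∪ C = {2, 9, 10, 11, 18, 25, 26, 30}


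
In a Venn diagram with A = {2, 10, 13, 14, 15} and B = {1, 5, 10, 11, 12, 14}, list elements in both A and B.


A = {2, 10, 13, 14, 15}
B = {1, 5, 10, 11, 12, 14}
Region: in both A and B
Elements: {10, 14}

Elements in both A and B: {10, 14}


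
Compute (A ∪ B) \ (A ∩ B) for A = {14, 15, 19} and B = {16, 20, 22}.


A △ B = (A \ B) ∪ (B \ A) = elements in exactly one of A or B
A \ B = {14, 15, 19}
B \ A = {16, 20, 22}
A △ B = {14, 15, 16, 19, 20, 22}

A △ B = {14, 15, 16, 19, 20, 22}


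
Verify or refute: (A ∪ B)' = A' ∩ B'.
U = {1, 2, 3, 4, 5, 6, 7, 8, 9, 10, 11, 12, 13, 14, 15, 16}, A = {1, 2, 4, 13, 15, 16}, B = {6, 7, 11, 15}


LHS: A ∪ B = {1, 2, 4, 6, 7, 11, 13, 15, 16}
(A ∪ B)' = U \ (A ∪ B) = {3, 5, 8, 9, 10, 12, 14}
A' = {3, 5, 6, 7, 8, 9, 10, 11, 12, 14}, B' = {1, 2, 3, 4, 5, 8, 9, 10, 12, 13, 14, 16}
Claimed RHS: A' ∩ B' = {3, 5, 8, 9, 10, 12, 14}
Identity is VALID: LHS = RHS = {3, 5, 8, 9, 10, 12, 14} ✓

Identity is valid. (A ∪ B)' = A' ∩ B' = {3, 5, 8, 9, 10, 12, 14}


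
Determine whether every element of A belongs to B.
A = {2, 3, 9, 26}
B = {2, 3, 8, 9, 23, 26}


A ⊆ B means every element of A is in B.
All elements of A are in B.
So A ⊆ B.

Yes, A ⊆ B


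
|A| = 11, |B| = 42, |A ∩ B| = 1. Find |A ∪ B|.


|A ∪ B| = |A| + |B| - |A ∩ B|
= 11 + 42 - 1
= 52

|A ∪ B| = 52


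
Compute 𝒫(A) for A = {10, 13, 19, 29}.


|A| = 4, so |P(A)| = 2^4 = 16
Enumerate subsets by cardinality (0 to 4):
∅, {10}, {13}, {19}, {29}, {10, 13}, {10, 19}, {10, 29}, {13, 19}, {13, 29}, {19, 29}, {10, 13, 19}, {10, 13, 29}, {10, 19, 29}, {13, 19, 29}, {10, 13, 19, 29}

P(A) has 16 subsets: ∅, {10}, {13}, {19}, {29}, {10, 13}, {10, 19}, {10, 29}, {13, 19}, {13, 29}, {19, 29}, {10, 13, 19}, {10, 13, 29}, {10, 19, 29}, {13, 19, 29}, {10, 13, 19, 29}


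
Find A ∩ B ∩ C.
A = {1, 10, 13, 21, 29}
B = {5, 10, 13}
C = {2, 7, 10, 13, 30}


A ∩ B = {10, 13}
(A ∩ B) ∩ C = {10, 13}

A ∩ B ∩ C = {10, 13}


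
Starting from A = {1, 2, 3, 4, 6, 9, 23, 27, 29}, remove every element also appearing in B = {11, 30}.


A \ B = elements in A but not in B
A = {1, 2, 3, 4, 6, 9, 23, 27, 29}
B = {11, 30}
Remove from A any elements in B
A \ B = {1, 2, 3, 4, 6, 9, 23, 27, 29}

A \ B = {1, 2, 3, 4, 6, 9, 23, 27, 29}


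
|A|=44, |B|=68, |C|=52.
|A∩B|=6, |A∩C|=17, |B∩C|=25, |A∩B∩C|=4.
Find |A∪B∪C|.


|A∪B∪C| = |A|+|B|+|C| - |A∩B|-|A∩C|-|B∩C| + |A∩B∩C|
= 44+68+52 - 6-17-25 + 4
= 164 - 48 + 4
= 120

|A ∪ B ∪ C| = 120


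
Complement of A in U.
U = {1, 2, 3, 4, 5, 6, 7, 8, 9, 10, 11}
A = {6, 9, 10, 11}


Aᶜ = U \ A = elements in U but not in A
U = {1, 2, 3, 4, 5, 6, 7, 8, 9, 10, 11}
A = {6, 9, 10, 11}
Aᶜ = {1, 2, 3, 4, 5, 7, 8}

Aᶜ = {1, 2, 3, 4, 5, 7, 8}


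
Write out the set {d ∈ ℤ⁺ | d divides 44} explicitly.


Checking each candidate:
Condition: positive divisors of 44
Result = {1, 2, 4, 11, 22, 44}

{1, 2, 4, 11, 22, 44}


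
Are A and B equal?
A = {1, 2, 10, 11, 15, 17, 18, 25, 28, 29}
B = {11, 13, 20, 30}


Two sets are equal iff they have exactly the same elements.
A = {1, 2, 10, 11, 15, 17, 18, 25, 28, 29}
B = {11, 13, 20, 30}
Differences: {1, 2, 10, 13, 15, 17, 18, 20, 25, 28, 29, 30}
A ≠ B

No, A ≠ B


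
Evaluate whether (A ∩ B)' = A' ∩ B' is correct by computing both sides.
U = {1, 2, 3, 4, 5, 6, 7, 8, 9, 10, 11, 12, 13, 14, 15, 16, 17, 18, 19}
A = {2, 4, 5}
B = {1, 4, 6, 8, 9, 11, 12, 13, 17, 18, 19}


LHS: A ∩ B = {4}
(A ∩ B)' = U \ (A ∩ B) = {1, 2, 3, 5, 6, 7, 8, 9, 10, 11, 12, 13, 14, 15, 16, 17, 18, 19}
A' = {1, 3, 6, 7, 8, 9, 10, 11, 12, 13, 14, 15, 16, 17, 18, 19}, B' = {2, 3, 5, 7, 10, 14, 15, 16}
Claimed RHS: A' ∩ B' = {3, 7, 10, 14, 15, 16}
Identity is INVALID: LHS = {1, 2, 3, 5, 6, 7, 8, 9, 10, 11, 12, 13, 14, 15, 16, 17, 18, 19} but the RHS claimed here equals {3, 7, 10, 14, 15, 16}. The correct form is (A ∩ B)' = A' ∪ B'.

Identity is invalid: (A ∩ B)' = {1, 2, 3, 5, 6, 7, 8, 9, 10, 11, 12, 13, 14, 15, 16, 17, 18, 19} but A' ∩ B' = {3, 7, 10, 14, 15, 16}. The correct De Morgan law is (A ∩ B)' = A' ∪ B'.


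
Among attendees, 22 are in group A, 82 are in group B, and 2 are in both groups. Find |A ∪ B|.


|A ∪ B| = |A| + |B| - |A ∩ B|
= 22 + 82 - 2
= 102

|A ∪ B| = 102


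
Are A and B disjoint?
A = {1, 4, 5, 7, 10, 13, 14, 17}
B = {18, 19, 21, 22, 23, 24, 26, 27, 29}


Disjoint means A ∩ B = ∅.
A ∩ B = ∅
A ∩ B = ∅, so A and B are disjoint.

Yes, A and B are disjoint


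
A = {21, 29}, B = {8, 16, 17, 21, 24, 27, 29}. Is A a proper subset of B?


A ⊂ B requires: A ⊆ B AND A ≠ B.
A ⊆ B? Yes
A = B? No
A ⊂ B: Yes (A is a proper subset of B)

Yes, A ⊂ B


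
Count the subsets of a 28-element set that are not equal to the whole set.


Total subsets = 2^n = 2^28 = 268435456
Proper subsets exclude the set itself: 2^n - 1
= 268435456 - 1
= 268435455

Number of proper subsets = 268435455


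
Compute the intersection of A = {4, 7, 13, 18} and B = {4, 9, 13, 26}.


A ∩ B = elements in both A and B
A = {4, 7, 13, 18}
B = {4, 9, 13, 26}
A ∩ B = {4, 13}

A ∩ B = {4, 13}


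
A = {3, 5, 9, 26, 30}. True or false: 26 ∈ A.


A = {3, 5, 9, 26, 30}
Checking if 26 is in A
26 is in A → True

26 ∈ A


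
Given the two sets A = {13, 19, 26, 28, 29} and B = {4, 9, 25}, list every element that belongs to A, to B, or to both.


A ∪ B = all elements in A or B (or both)
A = {13, 19, 26, 28, 29}
B = {4, 9, 25}
A ∪ B = {4, 9, 13, 19, 25, 26, 28, 29}

A ∪ B = {4, 9, 13, 19, 25, 26, 28, 29}


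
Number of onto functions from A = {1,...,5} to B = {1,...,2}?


n = |A| = 5, k = |B| = 2. Surjections via inclusion-exclusion:
S(n,k) = Σ(-1)^i × C(k,i) × (k-i)^n, i=0 to k
i=0: (-1)^0×C(2,0)×2^5 = 32
i=1: (-1)^1×C(2,1)×1^5 = -2
i=2: (-1)^2×C(2,2)×0^5 = 0
Total = 30

Number of surjections = 30


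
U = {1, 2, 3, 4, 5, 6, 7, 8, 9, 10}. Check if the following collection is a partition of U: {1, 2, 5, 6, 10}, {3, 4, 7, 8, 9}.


A partition requires: (1) non-empty parts, (2) pairwise disjoint, (3) union = U
Parts: {1, 2, 5, 6, 10}, {3, 4, 7, 8, 9}
Union of parts: {1, 2, 3, 4, 5, 6, 7, 8, 9, 10}
U = {1, 2, 3, 4, 5, 6, 7, 8, 9, 10}
All non-empty? True
Pairwise disjoint? True
Covers U? True

Yes, valid partition


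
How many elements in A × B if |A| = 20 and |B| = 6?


|A × B| = |A| × |B|
= 20 × 6
= 120

|A × B| = 120


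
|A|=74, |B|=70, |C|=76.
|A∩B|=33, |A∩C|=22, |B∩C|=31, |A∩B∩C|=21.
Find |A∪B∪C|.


|A∪B∪C| = |A|+|B|+|C| - |A∩B|-|A∩C|-|B∩C| + |A∩B∩C|
= 74+70+76 - 33-22-31 + 21
= 220 - 86 + 21
= 155

|A ∪ B ∪ C| = 155


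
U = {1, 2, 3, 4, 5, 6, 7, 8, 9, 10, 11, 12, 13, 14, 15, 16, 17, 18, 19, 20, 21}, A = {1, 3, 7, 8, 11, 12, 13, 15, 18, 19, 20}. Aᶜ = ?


Aᶜ = U \ A = elements in U but not in A
U = {1, 2, 3, 4, 5, 6, 7, 8, 9, 10, 11, 12, 13, 14, 15, 16, 17, 18, 19, 20, 21}
A = {1, 3, 7, 8, 11, 12, 13, 15, 18, 19, 20}
Aᶜ = {2, 4, 5, 6, 9, 10, 14, 16, 17, 21}

Aᶜ = {2, 4, 5, 6, 9, 10, 14, 16, 17, 21}


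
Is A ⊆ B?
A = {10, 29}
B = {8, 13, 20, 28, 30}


A ⊆ B means every element of A is in B.
Elements in A not in B: {10, 29}
So A ⊄ B.

No, A ⊄ B


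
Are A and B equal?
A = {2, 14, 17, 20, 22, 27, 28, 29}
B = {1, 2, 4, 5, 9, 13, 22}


Two sets are equal iff they have exactly the same elements.
A = {2, 14, 17, 20, 22, 27, 28, 29}
B = {1, 2, 4, 5, 9, 13, 22}
Differences: {1, 4, 5, 9, 13, 14, 17, 20, 27, 28, 29}
A ≠ B

No, A ≠ B


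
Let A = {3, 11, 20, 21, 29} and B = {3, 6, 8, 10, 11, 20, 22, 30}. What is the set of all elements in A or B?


A ∪ B = all elements in A or B (or both)
A = {3, 11, 20, 21, 29}
B = {3, 6, 8, 10, 11, 20, 22, 30}
A ∪ B = {3, 6, 8, 10, 11, 20, 21, 22, 29, 30}

A ∪ B = {3, 6, 8, 10, 11, 20, 21, 22, 29, 30}


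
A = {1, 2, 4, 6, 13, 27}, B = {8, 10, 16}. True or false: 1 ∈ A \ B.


A = {1, 2, 4, 6, 13, 27}, B = {8, 10, 16}
A \ B = elements in A but not in B
A \ B = {1, 2, 4, 6, 13, 27}
Checking if 1 ∈ A \ B
1 is in A \ B → True

1 ∈ A \ B


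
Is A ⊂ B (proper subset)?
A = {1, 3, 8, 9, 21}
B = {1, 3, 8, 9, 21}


A ⊂ B requires: A ⊆ B AND A ≠ B.
A ⊆ B? Yes
A = B? Yes
A = B, so A is not a PROPER subset.

No, A is not a proper subset of B


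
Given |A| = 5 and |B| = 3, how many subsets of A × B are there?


A relation from A to B is any subset of A × B.
|A × B| = 5 × 3 = 15
# relations = 2^|A × B| = 2^15 = 32768

Number of relations = 32768


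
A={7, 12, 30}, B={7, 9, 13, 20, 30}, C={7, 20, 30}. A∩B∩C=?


A ∩ B = {7, 30}
(A ∩ B) ∩ C = {7, 30}

A ∩ B ∩ C = {7, 30}


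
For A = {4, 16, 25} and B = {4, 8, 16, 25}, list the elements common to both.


A ∩ B = elements in both A and B
A = {4, 16, 25}
B = {4, 8, 16, 25}
A ∩ B = {4, 16, 25}

A ∩ B = {4, 16, 25}


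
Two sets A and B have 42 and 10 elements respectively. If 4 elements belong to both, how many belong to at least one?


|A ∪ B| = |A| + |B| - |A ∩ B|
= 42 + 10 - 4
= 48

|A ∪ B| = 48


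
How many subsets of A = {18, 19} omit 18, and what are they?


A subset of A that omits 18 is a subset of A \ {18}, so there are 2^(n-1) = 2^1 = 2 of them.
Subsets excluding 18: ∅, {19}

Subsets excluding 18 (2 total): ∅, {19}


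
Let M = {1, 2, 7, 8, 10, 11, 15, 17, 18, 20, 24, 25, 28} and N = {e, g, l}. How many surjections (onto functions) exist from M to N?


n = |M| = 13, k = |N| = 3. Surjections via inclusion-exclusion:
S(n,k) = Σ(-1)^i × C(k,i) × (k-i)^n, i=0 to k
i=0: (-1)^0×C(3,0)×3^13 = 1594323
i=1: (-1)^1×C(3,1)×2^13 = -24576
i=2: (-1)^2×C(3,2)×1^13 = 3
i=3: (-1)^3×C(3,3)×0^13 = 0
Total = 1569750

Number of surjections = 1569750


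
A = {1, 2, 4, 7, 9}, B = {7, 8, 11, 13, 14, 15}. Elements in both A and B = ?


A = {1, 2, 4, 7, 9}
B = {7, 8, 11, 13, 14, 15}
Region: in both A and B
Elements: {7}

Elements in both A and B: {7}


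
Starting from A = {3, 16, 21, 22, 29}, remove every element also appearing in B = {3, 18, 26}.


A \ B = elements in A but not in B
A = {3, 16, 21, 22, 29}
B = {3, 18, 26}
Remove from A any elements in B
A \ B = {16, 21, 22, 29}

A \ B = {16, 21, 22, 29}


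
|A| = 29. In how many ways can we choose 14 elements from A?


C(n,k) = n! / (k!(n-k)!)
C(29,14) = 29! / (14!15!)
= 77558760

C(29,14) = 77558760


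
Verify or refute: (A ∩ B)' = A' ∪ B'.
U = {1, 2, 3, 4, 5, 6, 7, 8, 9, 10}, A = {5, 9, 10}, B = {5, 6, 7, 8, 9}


LHS: A ∩ B = {5, 9}
(A ∩ B)' = U \ (A ∩ B) = {1, 2, 3, 4, 6, 7, 8, 10}
A' = {1, 2, 3, 4, 6, 7, 8}, B' = {1, 2, 3, 4, 10}
Claimed RHS: A' ∪ B' = {1, 2, 3, 4, 6, 7, 8, 10}
Identity is VALID: LHS = RHS = {1, 2, 3, 4, 6, 7, 8, 10} ✓

Identity is valid. (A ∩ B)' = A' ∪ B' = {1, 2, 3, 4, 6, 7, 8, 10}


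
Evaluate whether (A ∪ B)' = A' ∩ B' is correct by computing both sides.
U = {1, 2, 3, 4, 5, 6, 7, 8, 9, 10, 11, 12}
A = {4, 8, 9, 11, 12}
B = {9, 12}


LHS: A ∪ B = {4, 8, 9, 11, 12}
(A ∪ B)' = U \ (A ∪ B) = {1, 2, 3, 5, 6, 7, 10}
A' = {1, 2, 3, 5, 6, 7, 10}, B' = {1, 2, 3, 4, 5, 6, 7, 8, 10, 11}
Claimed RHS: A' ∩ B' = {1, 2, 3, 5, 6, 7, 10}
Identity is VALID: LHS = RHS = {1, 2, 3, 5, 6, 7, 10} ✓

Identity is valid. (A ∪ B)' = A' ∩ B' = {1, 2, 3, 5, 6, 7, 10}


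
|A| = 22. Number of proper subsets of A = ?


Total subsets = 2^n = 2^22 = 4194304
Proper subsets exclude the set itself: 2^n - 1
= 4194304 - 1
= 4194303

Number of proper subsets = 4194303


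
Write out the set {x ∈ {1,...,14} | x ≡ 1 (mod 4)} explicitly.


Checking each candidate:
Condition: x in {1,...,14} with x ≡ 1 (mod 4)
Result = {1, 5, 9, 13}

{1, 5, 9, 13}


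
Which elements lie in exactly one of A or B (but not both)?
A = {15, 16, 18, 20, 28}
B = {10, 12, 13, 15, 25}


A △ B = (A \ B) ∪ (B \ A) = elements in exactly one of A or B
A \ B = {16, 18, 20, 28}
B \ A = {10, 12, 13, 25}
A △ B = {10, 12, 13, 16, 18, 20, 25, 28}

A △ B = {10, 12, 13, 16, 18, 20, 25, 28}


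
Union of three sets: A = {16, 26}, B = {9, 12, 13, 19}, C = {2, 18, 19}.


A ∪ B = {9, 12, 13, 16, 19, 26}
(A ∪ B) ∪ C = {2, 9, 12, 13, 16, 18, 19, 26}

A ∪ B ∪ C = {2, 9, 12, 13, 16, 18, 19, 26}


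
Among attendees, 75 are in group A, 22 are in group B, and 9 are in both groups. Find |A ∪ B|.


|A ∪ B| = |A| + |B| - |A ∩ B|
= 75 + 22 - 9
= 88

|A ∪ B| = 88


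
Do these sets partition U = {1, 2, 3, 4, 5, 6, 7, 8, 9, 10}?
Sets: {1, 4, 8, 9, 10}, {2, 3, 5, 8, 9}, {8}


A partition requires: (1) non-empty parts, (2) pairwise disjoint, (3) union = U
Parts: {1, 4, 8, 9, 10}, {2, 3, 5, 8, 9}, {8}
Union of parts: {1, 2, 3, 4, 5, 8, 9, 10}
U = {1, 2, 3, 4, 5, 6, 7, 8, 9, 10}
All non-empty? True
Pairwise disjoint? False
Covers U? False

No, not a valid partition


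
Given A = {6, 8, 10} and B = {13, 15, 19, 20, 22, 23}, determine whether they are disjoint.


Disjoint means A ∩ B = ∅.
A ∩ B = ∅
A ∩ B = ∅, so A and B are disjoint.

Yes, A and B are disjoint


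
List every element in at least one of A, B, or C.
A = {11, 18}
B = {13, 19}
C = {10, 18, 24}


A ∪ B = {11, 13, 18, 19}
(A ∪ B) ∪ C = {10, 11, 13, 18, 19, 24}

A ∪ B ∪ C = {10, 11, 13, 18, 19, 24}


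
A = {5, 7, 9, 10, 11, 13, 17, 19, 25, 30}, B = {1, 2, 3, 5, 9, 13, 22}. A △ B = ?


A △ B = (A \ B) ∪ (B \ A) = elements in exactly one of A or B
A \ B = {7, 10, 11, 17, 19, 25, 30}
B \ A = {1, 2, 3, 22}
A △ B = {1, 2, 3, 7, 10, 11, 17, 19, 22, 25, 30}

A △ B = {1, 2, 3, 7, 10, 11, 17, 19, 22, 25, 30}
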